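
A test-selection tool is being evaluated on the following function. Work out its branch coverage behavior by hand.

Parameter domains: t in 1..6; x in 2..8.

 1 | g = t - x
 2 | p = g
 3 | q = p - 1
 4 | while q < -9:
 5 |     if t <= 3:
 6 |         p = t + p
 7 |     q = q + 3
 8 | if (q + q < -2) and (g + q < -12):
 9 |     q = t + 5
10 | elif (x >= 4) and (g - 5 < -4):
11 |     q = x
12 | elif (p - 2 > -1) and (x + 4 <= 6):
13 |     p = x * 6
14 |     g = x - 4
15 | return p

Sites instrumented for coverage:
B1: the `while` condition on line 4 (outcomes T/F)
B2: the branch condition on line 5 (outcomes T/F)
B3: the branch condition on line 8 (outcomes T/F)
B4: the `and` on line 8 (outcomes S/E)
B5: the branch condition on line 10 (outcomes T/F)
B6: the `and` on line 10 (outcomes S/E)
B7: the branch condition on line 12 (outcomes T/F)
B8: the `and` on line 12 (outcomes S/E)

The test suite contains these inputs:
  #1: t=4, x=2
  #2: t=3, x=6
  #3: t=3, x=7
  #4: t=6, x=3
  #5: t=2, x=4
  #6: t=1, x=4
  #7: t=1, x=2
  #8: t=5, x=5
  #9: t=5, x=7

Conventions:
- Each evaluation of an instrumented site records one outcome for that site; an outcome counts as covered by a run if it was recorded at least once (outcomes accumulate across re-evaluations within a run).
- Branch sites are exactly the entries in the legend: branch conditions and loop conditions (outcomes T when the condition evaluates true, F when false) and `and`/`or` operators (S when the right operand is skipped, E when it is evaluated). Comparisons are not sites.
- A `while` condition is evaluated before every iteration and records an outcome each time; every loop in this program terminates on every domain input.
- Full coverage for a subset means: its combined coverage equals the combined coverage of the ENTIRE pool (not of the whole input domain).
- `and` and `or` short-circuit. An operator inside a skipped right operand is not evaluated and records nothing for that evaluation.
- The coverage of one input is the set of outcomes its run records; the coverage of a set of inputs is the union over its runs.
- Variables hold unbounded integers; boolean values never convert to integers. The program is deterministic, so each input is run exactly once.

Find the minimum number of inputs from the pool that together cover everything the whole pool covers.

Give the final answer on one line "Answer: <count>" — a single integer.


#1 (t=4, x=2) -> B1->F, B4->S, B3->F, B6->S, B5->F, B8->E, B7->T; covered: B1=F, B3=F, B4=S, B5=F, B6=S, B7=T, B8=E
#2 (t=3, x=6) -> B1->F, B4->E, B3->F, B6->E, B5->T; covered: B1=F, B3=F, B4=E, B5=T, B6=E
#3 (t=3, x=7) -> B1->F, B4->E, B3->F, B6->E, B5->T; covered: B1=F, B3=F, B4=E, B5=T, B6=E
#4 (t=6, x=3) -> B1->F, B4->S, B3->F, B6->S, B5->F, B8->E, B7->F; covered: B1=F, B3=F, B4=S, B5=F, B6=S, B7=F, B8=E
#5 (t=2, x=4) -> B1->F, B4->E, B3->F, B6->E, B5->T; covered: B1=F, B3=F, B4=E, B5=T, B6=E
#6 (t=1, x=4) -> B1->F, B4->E, B3->F, B6->E, B5->T; covered: B1=F, B3=F, B4=E, B5=T, B6=E
#7 (t=1, x=2) -> B1->F, B4->E, B3->F, B6->S, B5->F, B8->S, B7->F; covered: B1=F, B3=F, B4=E, B5=F, B6=S, B7=F, B8=S
#8 (t=5, x=5) -> B1->F, B4->S, B3->F, B6->E, B5->T; covered: B1=F, B3=F, B4=S, B5=T, B6=E
#9 (t=5, x=7) -> B1->F, B4->E, B3->F, B6->E, B5->T; covered: B1=F, B3=F, B4=E, B5=T, B6=E
together the pool reaches 12 outcomes: B1=F, B3=F, B4=S, B4=E, B5=T, B5=F, B6=S, B6=E, B7=T, B7=F, B8=S, B8=E
every size-1 subset falls short of the 12 outcomes (best: 7/12)
every size-2 subset falls short of the 12 outcomes (best: 10/12)
the canonical winner is {1, 2, 7}: size 3, full 12-outcome coverage, earliest index list among size-3 covers
Answer: 3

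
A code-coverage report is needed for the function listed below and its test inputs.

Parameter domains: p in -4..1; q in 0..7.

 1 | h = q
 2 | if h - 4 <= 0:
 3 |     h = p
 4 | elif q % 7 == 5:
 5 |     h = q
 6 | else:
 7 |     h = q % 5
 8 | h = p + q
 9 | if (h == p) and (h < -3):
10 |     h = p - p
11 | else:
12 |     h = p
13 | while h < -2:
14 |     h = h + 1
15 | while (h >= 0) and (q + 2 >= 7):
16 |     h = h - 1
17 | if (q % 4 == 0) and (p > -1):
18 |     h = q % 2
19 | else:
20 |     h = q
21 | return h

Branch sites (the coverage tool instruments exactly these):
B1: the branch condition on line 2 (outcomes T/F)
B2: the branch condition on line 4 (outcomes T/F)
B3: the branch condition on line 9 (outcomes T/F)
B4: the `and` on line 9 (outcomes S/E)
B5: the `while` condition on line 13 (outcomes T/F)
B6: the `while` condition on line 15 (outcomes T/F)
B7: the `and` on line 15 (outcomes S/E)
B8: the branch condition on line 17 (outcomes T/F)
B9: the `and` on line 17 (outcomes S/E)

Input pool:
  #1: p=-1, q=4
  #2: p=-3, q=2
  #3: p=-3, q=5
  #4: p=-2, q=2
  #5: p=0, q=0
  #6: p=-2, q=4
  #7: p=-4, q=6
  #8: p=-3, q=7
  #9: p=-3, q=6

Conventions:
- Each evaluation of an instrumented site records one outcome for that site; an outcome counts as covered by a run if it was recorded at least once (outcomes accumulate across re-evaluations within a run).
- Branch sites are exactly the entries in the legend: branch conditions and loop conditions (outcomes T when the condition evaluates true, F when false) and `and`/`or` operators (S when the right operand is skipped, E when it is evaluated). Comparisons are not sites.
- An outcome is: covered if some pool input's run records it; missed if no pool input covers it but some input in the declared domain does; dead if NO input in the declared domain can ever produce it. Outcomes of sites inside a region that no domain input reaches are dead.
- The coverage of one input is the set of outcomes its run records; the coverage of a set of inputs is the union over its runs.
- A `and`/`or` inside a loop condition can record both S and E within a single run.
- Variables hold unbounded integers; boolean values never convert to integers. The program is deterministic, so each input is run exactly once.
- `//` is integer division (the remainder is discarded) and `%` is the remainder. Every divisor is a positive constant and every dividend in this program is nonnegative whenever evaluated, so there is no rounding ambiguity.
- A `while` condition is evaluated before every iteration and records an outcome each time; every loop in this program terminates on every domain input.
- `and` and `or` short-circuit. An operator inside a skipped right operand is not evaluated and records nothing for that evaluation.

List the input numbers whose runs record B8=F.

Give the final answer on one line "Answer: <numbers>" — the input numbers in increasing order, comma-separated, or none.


input #1 (p=-1, q=4): records B8=F
input #2 (p=-3, q=2): records B8=F
input #3 (p=-3, q=5): records B8=F
input #4 (p=-2, q=2): records B8=F
input #5 (p=0, q=0): does not record B8=F
input #6 (p=-2, q=4): records B8=F
input #7 (p=-4, q=6): records B8=F
input #8 (p=-3, q=7): records B8=F
input #9 (p=-3, q=6): records B8=F
Answer: 1, 2, 3, 4, 6, 7, 8, 9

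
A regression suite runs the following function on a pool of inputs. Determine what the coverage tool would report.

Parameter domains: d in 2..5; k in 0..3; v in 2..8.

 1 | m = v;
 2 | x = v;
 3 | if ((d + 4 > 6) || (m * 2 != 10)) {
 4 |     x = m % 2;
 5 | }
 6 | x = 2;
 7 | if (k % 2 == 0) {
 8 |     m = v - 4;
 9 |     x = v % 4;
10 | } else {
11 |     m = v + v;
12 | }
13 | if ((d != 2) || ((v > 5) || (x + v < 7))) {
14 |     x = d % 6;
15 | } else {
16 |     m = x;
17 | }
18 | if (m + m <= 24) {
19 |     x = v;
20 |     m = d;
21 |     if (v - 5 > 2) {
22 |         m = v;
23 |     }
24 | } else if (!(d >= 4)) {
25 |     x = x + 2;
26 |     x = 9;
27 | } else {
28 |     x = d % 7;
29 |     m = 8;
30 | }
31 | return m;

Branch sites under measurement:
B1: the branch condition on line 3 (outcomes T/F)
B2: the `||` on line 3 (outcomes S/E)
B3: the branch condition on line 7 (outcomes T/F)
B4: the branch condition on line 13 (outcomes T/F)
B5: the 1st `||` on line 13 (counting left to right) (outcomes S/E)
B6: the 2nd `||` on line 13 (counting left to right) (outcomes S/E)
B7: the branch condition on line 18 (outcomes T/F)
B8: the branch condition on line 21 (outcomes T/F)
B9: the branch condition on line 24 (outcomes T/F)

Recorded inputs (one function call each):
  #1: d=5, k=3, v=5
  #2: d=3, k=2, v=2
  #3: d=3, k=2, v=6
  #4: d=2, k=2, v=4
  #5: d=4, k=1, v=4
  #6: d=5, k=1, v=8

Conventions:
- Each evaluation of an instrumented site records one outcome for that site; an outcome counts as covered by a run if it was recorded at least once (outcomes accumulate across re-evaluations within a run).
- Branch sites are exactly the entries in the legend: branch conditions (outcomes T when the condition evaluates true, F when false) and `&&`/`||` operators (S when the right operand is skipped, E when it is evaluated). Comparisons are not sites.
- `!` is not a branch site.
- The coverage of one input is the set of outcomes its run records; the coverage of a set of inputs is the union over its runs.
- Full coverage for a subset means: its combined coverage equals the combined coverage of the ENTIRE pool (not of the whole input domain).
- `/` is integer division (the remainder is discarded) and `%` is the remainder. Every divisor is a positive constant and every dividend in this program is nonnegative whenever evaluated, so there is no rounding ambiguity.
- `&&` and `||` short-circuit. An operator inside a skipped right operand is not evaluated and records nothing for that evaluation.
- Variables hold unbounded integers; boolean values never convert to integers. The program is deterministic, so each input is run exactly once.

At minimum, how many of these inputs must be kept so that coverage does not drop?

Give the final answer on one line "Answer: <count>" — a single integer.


run #1 (d=5, k=3, v=5) runs B2->S, B1->T, B3->F, B5->S, B4->T, B7->T, B8->F; records B1=T, B2=S, B3=F, B4=T, B5=S, B7=T, B8=F
run #2 (d=3, k=2, v=2) runs B2->S, B1->T, B3->T, B5->S, B4->T, B7->T, B8->F; records B1=T, B2=S, B3=T, B4=T, B5=S, B7=T, B8=F
run #3 (d=3, k=2, v=6) runs B2->S, B1->T, B3->T, B5->S, B4->T, B7->T, B8->F; records B1=T, B2=S, B3=T, B4=T, B5=S, B7=T, B8=F
run #4 (d=2, k=2, v=4) runs B2->E, B1->T, B3->T, B5->E, B6->E, B4->T, B7->T, B8->F; records B1=T, B2=E, B3=T, B4=T, B5=E, B6=E, B7=T, B8=F
run #5 (d=4, k=1, v=4) runs B2->S, B1->T, B3->F, B5->S, B4->T, B7->T, B8->F; records B1=T, B2=S, B3=F, B4=T, B5=S, B7=T, B8=F
run #6 (d=5, k=1, v=8) runs B2->S, B1->T, B3->F, B5->S, B4->T, B7->F, B9->F; records B1=T, B2=S, B3=F, B4=T, B5=S, B7=F, B9=F
pool-wide coverage (13 outcomes): B1=T, B2=S, B2=E, B3=T, B3=F, B4=T, B5=S, B5=E, B6=E, B7=T, B7=F, B8=F, B9=F
checked all size-1 subsets: none covers 13 outcomes (max 8/13)
size 2: inputs {4, 6} cover all 13 outcomes, and no lexicographically smaller subset of this size does
Answer: 2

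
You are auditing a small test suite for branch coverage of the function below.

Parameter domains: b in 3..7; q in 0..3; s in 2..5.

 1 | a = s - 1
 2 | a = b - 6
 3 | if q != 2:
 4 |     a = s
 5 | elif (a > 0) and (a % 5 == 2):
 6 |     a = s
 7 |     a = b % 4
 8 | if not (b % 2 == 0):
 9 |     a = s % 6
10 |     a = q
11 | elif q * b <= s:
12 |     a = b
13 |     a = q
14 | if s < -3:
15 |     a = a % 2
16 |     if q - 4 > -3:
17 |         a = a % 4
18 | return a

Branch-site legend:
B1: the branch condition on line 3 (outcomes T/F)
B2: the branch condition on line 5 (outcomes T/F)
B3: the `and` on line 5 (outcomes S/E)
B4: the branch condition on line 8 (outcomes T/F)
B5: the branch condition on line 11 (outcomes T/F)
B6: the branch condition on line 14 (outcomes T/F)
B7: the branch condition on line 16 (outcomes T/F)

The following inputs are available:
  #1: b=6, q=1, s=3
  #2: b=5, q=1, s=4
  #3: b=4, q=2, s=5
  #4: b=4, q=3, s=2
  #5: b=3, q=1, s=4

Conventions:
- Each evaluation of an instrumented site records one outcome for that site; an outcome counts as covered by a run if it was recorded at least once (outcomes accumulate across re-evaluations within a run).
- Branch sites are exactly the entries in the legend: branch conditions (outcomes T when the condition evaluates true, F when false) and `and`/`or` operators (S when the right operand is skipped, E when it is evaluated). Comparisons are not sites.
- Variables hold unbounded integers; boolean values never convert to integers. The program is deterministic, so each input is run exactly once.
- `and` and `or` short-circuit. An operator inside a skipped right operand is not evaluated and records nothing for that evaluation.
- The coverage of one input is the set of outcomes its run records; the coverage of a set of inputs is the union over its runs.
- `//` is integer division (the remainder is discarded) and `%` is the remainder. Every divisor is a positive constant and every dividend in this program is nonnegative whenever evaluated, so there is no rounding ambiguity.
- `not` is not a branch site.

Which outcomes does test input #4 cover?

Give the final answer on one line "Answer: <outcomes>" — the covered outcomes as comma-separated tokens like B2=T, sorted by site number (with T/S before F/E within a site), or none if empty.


Simulating input #4 (b=4, q=3, s=2) step by step:
  B1->T, B4->F, B5->F, B6->F
distinct outcomes covered: B1=T, B4=F, B5=F, B6=F
Answer: B1=T, B4=F, B5=F, B6=F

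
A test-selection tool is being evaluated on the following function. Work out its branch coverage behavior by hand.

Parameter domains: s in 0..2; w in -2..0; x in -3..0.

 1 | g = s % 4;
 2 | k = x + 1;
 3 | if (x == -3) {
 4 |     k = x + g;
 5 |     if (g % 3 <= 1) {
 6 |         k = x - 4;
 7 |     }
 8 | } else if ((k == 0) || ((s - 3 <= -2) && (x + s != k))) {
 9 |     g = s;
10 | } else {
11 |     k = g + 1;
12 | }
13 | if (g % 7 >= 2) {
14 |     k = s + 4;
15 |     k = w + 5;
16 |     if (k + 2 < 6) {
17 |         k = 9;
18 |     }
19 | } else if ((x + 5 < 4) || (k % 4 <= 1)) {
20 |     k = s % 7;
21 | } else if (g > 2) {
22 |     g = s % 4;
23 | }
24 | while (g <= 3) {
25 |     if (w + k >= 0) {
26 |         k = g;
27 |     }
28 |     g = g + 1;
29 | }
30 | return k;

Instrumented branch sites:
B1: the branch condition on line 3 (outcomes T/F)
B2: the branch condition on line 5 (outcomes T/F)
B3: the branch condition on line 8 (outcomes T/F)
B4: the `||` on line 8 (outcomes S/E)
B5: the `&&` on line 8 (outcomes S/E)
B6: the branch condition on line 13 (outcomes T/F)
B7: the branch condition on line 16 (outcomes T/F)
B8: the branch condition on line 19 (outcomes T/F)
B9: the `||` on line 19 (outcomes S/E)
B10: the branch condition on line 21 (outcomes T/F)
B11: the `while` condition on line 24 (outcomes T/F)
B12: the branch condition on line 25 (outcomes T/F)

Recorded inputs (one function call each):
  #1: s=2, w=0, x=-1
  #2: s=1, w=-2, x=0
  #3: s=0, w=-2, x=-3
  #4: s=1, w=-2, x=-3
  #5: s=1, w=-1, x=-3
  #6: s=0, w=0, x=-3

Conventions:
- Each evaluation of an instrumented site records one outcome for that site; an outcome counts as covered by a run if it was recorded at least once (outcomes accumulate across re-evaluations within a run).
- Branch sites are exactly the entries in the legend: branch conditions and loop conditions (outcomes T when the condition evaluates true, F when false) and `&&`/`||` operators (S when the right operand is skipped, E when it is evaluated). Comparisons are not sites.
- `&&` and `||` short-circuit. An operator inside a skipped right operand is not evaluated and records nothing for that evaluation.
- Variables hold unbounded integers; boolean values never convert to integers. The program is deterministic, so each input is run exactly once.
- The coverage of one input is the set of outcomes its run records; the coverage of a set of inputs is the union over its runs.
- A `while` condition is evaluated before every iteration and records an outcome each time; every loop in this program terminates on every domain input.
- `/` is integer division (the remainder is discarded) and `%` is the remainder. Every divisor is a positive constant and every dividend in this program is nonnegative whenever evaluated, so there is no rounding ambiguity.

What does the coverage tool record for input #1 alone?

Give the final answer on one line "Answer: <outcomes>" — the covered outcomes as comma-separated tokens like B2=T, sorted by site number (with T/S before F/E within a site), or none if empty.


Event log for input #1 (s=2, w=0, x=-1):
  B1->F, B4->S, B3->T, B6->T, B7->F, B11->T, B12->T, B11->T, B12->T, B11->F
as a set, this run covers: B1=F, B3=T, B4=S, B6=T, B7=F, B11=T, B11=F, B12=T
Answer: B1=F, B3=T, B4=S, B6=T, B7=F, B11=T, B11=F, B12=T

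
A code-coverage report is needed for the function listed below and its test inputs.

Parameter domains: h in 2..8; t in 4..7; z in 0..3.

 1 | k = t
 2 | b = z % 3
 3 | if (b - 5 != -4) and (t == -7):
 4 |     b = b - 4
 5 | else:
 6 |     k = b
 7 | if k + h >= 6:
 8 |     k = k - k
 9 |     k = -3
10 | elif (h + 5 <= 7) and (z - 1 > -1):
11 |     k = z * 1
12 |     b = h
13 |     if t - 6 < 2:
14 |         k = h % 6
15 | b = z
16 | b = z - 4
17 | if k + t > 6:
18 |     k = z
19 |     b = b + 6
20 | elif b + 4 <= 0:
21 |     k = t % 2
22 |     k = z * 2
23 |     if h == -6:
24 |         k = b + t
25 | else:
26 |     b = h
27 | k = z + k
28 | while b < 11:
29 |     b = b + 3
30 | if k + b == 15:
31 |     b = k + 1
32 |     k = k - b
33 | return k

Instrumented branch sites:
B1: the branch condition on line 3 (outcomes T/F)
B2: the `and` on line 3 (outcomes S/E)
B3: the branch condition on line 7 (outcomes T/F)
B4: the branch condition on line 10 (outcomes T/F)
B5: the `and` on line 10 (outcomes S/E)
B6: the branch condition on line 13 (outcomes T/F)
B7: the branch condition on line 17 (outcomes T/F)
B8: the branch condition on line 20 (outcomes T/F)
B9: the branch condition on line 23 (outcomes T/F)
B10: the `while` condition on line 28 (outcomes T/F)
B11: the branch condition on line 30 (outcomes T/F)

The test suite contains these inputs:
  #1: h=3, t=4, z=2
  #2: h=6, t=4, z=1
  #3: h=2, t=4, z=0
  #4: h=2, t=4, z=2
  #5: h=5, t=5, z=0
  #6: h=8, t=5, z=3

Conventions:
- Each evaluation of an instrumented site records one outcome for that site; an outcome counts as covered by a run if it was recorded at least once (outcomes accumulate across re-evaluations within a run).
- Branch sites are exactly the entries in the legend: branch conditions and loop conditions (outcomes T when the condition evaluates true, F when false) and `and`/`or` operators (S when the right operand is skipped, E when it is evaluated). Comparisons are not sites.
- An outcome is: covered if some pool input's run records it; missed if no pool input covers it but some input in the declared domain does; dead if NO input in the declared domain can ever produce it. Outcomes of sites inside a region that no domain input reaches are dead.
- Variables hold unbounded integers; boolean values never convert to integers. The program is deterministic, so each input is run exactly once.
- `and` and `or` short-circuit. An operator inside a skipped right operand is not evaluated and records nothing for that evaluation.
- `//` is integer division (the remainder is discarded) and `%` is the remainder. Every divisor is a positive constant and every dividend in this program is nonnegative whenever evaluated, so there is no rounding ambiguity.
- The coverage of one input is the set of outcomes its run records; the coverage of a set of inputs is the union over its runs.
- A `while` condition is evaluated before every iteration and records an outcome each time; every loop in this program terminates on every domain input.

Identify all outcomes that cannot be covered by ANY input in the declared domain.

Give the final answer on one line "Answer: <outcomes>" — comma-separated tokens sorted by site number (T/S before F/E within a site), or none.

running all 112 domain inputs and tallying outcomes:
  B1=T: unreachable across the whole domain -> dead
  B6=F: unreachable across the whole domain -> dead
  B9=T: unreachable across the whole domain -> dead
  reachable outcomes have witnesses, e.g. B1=F (e.g. h=2, t=4, z=0), B2=S (e.g. h=2, t=4, z=1), B2=E (e.g. h=2, t=4, z=0), B3=T (e.g. h=4, t=4, z=2)

Answer: B1=T, B6=F, B9=T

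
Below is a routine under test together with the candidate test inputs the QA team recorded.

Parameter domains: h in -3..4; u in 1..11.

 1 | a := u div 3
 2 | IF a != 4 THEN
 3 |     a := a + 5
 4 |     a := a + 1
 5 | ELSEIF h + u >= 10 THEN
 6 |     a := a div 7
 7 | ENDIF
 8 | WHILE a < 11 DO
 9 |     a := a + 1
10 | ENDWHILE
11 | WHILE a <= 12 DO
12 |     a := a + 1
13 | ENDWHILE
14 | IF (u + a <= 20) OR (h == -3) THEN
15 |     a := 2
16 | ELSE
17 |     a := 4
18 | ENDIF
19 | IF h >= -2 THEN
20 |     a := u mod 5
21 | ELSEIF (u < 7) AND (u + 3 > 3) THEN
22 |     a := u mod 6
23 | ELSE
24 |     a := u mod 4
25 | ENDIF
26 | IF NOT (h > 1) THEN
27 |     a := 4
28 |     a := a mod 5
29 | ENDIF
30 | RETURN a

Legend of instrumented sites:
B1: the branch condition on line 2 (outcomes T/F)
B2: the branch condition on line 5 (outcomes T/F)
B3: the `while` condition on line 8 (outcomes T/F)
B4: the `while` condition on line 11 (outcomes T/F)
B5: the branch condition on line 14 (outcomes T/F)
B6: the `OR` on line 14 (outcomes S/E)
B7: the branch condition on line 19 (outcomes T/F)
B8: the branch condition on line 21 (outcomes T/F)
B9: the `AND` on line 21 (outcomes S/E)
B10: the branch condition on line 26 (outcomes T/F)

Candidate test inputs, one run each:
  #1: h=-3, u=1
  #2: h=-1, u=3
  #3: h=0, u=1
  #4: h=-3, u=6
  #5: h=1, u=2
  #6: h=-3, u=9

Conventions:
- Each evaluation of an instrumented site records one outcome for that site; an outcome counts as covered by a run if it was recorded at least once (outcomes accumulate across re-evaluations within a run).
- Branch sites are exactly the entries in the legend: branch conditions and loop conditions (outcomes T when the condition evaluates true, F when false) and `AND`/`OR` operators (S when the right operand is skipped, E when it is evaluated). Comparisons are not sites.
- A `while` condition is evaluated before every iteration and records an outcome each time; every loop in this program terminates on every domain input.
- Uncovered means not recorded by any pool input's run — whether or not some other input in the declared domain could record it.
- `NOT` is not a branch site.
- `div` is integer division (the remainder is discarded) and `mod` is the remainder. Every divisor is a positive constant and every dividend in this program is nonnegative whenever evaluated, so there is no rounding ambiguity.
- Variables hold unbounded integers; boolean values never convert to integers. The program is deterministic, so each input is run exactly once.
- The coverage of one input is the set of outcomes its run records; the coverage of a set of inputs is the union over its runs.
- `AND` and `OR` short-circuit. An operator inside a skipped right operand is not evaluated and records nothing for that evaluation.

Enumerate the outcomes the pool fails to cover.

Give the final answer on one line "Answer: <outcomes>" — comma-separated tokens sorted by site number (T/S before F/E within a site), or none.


#1 (h=-3, u=1) -> covered: B1=T, B3=T, B3=F, B4=T, B4=F, B5=T, B6=S, B7=F, B8=T, B9=E, B10=T
#2 (h=-1, u=3) -> covered: B1=T, B3=T, B3=F, B4=T, B4=F, B5=T, B6=S, B7=T, B10=T
#3 (h=0, u=1) -> covered: B1=T, B3=T, B3=F, B4=T, B4=F, B5=T, B6=S, B7=T, B10=T
#4 (h=-3, u=6) -> covered: B1=T, B3=T, B3=F, B4=T, B4=F, B5=T, B6=S, B7=F, B8=T, B9=E, B10=T
#5 (h=1, u=2) -> covered: B1=T, B3=T, B3=F, B4=T, B4=F, B5=T, B6=S, B7=T, B10=T
#6 (h=-3, u=9) -> covered: B1=T, B3=T, B3=F, B4=T, B4=F, B5=T, B6=E, B7=F, B8=F, B9=S, B10=T
union over the pool: B1=T, B3=T, B3=F, B4=T, B4=F, B5=T, B6=S, B6=E, B7=T, B7=F, B8=T, B8=F, B9=S, B9=E, B10=T
uncovered (5 of 20): B1=F, B2=T, B2=F, B5=F, B10=F
Answer: B1=F, B2=T, B2=F, B5=F, B10=F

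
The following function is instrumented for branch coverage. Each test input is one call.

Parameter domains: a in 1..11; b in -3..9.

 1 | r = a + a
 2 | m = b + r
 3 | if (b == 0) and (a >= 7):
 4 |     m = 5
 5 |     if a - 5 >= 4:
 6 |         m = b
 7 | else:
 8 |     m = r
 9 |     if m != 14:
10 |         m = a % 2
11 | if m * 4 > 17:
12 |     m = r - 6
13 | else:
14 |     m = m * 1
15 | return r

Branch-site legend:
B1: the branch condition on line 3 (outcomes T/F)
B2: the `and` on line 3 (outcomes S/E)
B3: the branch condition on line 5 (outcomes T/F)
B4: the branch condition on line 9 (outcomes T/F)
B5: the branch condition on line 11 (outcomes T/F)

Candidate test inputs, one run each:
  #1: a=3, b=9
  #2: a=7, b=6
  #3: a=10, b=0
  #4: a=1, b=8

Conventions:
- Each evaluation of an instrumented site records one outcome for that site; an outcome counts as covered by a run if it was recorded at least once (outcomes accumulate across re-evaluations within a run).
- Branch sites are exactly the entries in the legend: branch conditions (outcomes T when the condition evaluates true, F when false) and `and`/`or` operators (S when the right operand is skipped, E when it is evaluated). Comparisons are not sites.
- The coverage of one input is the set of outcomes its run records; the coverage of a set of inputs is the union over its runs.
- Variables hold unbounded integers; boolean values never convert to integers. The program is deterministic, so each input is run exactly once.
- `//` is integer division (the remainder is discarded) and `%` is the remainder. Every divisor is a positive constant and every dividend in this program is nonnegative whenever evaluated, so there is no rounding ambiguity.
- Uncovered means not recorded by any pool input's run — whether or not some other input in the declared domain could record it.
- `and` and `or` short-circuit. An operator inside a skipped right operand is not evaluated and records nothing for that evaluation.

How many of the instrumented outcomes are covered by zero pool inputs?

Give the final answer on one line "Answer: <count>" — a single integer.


#1 (a=3, b=9) -> B2->S, B1->F, B4->T, B5->F; covered: B1=F, B2=S, B4=T, B5=F
#2 (a=7, b=6) -> B2->S, B1->F, B4->F, B5->T; covered: B1=F, B2=S, B4=F, B5=T
#3 (a=10, b=0) -> B2->E, B1->T, B3->T, B5->F; covered: B1=T, B2=E, B3=T, B5=F
#4 (a=1, b=8) -> B2->S, B1->F, B4->T, B5->F; covered: B1=F, B2=S, B4=T, B5=F
union over the pool: B1=T, B1=F, B2=S, B2=E, B3=T, B4=T, B4=F, B5=T, B5=F
uncovered (1 of 10): B3=F
Answer: 1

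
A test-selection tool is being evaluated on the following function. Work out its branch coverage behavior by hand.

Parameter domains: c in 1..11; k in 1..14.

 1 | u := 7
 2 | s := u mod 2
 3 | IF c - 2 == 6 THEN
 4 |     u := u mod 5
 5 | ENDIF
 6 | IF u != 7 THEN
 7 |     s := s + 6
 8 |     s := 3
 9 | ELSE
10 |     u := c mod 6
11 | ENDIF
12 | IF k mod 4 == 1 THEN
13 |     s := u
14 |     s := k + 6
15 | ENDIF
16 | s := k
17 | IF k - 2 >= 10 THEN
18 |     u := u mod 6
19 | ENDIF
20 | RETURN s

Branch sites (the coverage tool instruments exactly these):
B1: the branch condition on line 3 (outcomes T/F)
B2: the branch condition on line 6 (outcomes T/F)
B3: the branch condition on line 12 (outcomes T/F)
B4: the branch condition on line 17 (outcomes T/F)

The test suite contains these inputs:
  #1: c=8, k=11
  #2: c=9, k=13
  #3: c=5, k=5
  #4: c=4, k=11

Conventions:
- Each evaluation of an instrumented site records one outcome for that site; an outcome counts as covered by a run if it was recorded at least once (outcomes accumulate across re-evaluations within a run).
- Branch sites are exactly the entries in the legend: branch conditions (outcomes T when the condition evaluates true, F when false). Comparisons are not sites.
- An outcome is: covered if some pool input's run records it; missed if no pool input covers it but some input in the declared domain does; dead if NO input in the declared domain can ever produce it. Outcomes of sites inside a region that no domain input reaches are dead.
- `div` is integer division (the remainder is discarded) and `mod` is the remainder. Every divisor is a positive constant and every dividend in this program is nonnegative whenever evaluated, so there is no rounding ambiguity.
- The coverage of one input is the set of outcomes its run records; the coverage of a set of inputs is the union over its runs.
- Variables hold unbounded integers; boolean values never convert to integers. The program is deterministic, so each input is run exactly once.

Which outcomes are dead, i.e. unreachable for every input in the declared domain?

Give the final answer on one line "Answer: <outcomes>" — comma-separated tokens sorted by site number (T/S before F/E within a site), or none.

exhaustive pass over the 154-input domain:
  reachable outcomes have witnesses, e.g. B1=T (e.g. c=8, k=1), B1=F (e.g. c=1, k=1), B2=T (e.g. c=8, k=1), B2=F (e.g. c=1, k=1)

Answer: none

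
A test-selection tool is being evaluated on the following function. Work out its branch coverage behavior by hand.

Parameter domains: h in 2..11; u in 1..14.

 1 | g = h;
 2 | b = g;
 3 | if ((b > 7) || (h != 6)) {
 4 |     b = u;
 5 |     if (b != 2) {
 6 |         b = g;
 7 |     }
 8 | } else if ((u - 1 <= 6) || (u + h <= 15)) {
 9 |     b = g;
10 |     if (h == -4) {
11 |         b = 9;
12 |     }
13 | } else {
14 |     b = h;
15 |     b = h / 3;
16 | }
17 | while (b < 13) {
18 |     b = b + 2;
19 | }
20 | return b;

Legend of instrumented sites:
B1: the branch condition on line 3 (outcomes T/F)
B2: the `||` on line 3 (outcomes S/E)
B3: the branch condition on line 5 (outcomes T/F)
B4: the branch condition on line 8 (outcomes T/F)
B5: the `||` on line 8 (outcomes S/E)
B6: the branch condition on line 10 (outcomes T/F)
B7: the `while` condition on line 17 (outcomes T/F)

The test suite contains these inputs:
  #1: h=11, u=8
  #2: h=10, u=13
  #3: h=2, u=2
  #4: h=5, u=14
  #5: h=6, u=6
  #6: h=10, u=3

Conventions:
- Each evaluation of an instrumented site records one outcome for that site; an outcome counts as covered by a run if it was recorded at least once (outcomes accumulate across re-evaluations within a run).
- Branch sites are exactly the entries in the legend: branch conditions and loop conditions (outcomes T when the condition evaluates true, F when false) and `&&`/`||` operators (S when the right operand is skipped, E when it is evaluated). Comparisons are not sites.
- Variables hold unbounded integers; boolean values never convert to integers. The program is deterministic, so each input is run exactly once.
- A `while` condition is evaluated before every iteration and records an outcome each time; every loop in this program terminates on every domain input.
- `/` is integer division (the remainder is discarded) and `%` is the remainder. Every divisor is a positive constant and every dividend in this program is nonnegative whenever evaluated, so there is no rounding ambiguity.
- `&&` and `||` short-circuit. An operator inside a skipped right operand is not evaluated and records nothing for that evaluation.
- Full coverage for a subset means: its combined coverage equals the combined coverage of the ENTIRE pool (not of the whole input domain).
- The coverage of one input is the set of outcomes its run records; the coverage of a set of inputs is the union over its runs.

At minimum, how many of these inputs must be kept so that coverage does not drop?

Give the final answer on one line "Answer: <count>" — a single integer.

run #1 (h=11, u=8) records B1=T, B2=S, B3=T, B7=T, B7=F
run #2 (h=10, u=13) records B1=T, B2=S, B3=T, B7=T, B7=F
run #3 (h=2, u=2) records B1=T, B2=E, B3=F, B7=T, B7=F
run #4 (h=5, u=14) records B1=T, B2=E, B3=T, B7=T, B7=F
run #5 (h=6, u=6) records B1=F, B2=E, B4=T, B5=S, B6=F, B7=T, B7=F
run #6 (h=10, u=3) records B1=T, B2=S, B3=T, B7=T, B7=F
union over all inputs: B1=T, B1=F, B2=S, B2=E, B3=T, B3=F, B4=T, B5=S, B6=F, B7=T, B7=F (11 outcomes)
checked all size-1 subsets: none covers 11 outcomes (max 7/11)
checked all size-2 subsets: none covers 11 outcomes (max 10/11)
size 3: inputs {1, 3, 5} cover all 11 outcomes, and no lexicographically smaller subset of this size does

Answer: 3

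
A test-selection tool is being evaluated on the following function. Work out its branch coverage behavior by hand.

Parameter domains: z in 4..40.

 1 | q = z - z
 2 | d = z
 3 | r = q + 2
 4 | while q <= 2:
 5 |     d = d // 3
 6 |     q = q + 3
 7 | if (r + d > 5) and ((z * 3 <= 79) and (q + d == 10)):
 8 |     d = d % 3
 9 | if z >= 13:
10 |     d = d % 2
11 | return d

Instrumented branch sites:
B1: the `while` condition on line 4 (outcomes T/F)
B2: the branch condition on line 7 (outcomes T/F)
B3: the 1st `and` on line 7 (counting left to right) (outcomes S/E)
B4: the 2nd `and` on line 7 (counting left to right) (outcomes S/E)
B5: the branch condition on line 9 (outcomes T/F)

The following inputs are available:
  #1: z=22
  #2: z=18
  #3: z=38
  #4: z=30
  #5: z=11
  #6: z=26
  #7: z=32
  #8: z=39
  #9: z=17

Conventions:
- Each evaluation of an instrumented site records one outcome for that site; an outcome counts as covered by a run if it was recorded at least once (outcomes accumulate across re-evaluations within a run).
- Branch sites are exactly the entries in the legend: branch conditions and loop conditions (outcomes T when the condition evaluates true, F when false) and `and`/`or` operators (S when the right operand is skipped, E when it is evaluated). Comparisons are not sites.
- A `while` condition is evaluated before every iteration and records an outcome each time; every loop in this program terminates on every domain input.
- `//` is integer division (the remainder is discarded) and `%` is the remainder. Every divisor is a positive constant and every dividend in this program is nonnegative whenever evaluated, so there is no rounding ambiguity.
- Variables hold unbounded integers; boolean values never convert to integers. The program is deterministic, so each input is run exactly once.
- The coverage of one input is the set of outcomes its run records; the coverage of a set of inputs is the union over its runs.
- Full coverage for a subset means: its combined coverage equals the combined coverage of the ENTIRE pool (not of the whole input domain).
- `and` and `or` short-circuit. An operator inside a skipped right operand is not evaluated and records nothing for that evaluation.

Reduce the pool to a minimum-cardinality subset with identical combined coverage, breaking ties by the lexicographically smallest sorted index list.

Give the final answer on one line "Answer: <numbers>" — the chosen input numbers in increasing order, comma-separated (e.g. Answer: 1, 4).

test 1 (z=22) fires B1->T, B1->F, B3->E, B4->E, B2->T, B5->T; hits B1=T, B1=F, B2=T, B3=E, B4=E, B5=T
test 2 (z=18) fires B1->T, B1->F, B3->E, B4->E, B2->F, B5->T; hits B1=T, B1=F, B2=F, B3=E, B4=E, B5=T
test 3 (z=38) fires B1->T, B1->F, B3->E, B4->S, B2->F, B5->T; hits B1=T, B1=F, B2=F, B3=E, B4=S, B5=T
test 4 (z=30) fires B1->T, B1->F, B3->E, B4->S, B2->F, B5->T; hits B1=T, B1=F, B2=F, B3=E, B4=S, B5=T
test 5 (z=11) fires B1->T, B1->F, B3->S, B2->F, B5->F; hits B1=T, B1=F, B2=F, B3=S, B5=F
test 6 (z=26) fires B1->T, B1->F, B3->E, B4->E, B2->F, B5->T; hits B1=T, B1=F, B2=F, B3=E, B4=E, B5=T
test 7 (z=32) fires B1->T, B1->F, B3->E, B4->S, B2->F, B5->T; hits B1=T, B1=F, B2=F, B3=E, B4=S, B5=T
test 8 (z=39) fires B1->T, B1->F, B3->E, B4->S, B2->F, B5->T; hits B1=T, B1=F, B2=F, B3=E, B4=S, B5=T
test 9 (z=17) fires B1->T, B1->F, B3->E, B4->E, B2->F, B5->T; hits B1=T, B1=F, B2=F, B3=E, B4=E, B5=T
together the pool reaches 10 outcomes: B1=T, B1=F, B2=T, B2=F, B3=S, B3=E, B4=S, B4=E, B5=T, B5=F
size 1 is not enough: best union over all size-1 subsets is 6/10
size 2 is not enough: best union over all size-2 subsets is 9/10
the canonical winner is {1, 3, 5}: size 3, full 10-outcome coverage, earliest index list among size-3 covers

Answer: 1, 3, 5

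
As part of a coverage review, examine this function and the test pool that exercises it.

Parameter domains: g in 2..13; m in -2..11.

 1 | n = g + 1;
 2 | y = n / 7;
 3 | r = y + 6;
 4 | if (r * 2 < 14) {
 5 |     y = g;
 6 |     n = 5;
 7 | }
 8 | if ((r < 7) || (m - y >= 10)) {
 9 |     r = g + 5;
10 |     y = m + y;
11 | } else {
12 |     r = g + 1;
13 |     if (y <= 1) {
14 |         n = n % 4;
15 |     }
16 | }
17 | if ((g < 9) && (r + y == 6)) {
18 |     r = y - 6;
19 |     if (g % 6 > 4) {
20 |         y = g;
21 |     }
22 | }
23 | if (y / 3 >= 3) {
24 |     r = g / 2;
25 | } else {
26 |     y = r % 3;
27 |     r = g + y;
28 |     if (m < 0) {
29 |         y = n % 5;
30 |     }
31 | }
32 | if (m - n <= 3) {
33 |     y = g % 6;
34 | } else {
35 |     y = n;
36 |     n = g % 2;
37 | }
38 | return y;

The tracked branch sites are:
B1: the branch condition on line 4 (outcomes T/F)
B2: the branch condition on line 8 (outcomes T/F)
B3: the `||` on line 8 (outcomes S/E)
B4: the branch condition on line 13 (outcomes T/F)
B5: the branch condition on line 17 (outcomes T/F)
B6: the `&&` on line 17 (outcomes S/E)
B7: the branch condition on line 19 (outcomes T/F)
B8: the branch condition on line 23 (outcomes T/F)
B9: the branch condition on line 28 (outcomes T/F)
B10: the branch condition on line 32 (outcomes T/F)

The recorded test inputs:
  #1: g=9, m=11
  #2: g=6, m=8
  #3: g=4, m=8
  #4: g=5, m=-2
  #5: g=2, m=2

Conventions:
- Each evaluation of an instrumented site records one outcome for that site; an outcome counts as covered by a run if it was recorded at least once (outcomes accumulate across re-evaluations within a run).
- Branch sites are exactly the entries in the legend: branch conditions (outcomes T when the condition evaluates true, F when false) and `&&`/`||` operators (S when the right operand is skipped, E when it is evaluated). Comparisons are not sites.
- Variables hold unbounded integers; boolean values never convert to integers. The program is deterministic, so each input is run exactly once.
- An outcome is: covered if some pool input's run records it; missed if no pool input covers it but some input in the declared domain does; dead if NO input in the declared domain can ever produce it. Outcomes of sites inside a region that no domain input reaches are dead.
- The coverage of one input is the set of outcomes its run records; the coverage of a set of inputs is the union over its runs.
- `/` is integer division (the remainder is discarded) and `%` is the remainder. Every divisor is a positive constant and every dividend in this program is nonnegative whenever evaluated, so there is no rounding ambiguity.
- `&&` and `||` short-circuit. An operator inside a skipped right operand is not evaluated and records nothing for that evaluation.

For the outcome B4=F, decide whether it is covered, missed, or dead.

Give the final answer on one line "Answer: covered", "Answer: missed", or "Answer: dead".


no pool input records B4=F
but domain input (g=13, m=-2) does record it -> reachable, so missed
Answer: missed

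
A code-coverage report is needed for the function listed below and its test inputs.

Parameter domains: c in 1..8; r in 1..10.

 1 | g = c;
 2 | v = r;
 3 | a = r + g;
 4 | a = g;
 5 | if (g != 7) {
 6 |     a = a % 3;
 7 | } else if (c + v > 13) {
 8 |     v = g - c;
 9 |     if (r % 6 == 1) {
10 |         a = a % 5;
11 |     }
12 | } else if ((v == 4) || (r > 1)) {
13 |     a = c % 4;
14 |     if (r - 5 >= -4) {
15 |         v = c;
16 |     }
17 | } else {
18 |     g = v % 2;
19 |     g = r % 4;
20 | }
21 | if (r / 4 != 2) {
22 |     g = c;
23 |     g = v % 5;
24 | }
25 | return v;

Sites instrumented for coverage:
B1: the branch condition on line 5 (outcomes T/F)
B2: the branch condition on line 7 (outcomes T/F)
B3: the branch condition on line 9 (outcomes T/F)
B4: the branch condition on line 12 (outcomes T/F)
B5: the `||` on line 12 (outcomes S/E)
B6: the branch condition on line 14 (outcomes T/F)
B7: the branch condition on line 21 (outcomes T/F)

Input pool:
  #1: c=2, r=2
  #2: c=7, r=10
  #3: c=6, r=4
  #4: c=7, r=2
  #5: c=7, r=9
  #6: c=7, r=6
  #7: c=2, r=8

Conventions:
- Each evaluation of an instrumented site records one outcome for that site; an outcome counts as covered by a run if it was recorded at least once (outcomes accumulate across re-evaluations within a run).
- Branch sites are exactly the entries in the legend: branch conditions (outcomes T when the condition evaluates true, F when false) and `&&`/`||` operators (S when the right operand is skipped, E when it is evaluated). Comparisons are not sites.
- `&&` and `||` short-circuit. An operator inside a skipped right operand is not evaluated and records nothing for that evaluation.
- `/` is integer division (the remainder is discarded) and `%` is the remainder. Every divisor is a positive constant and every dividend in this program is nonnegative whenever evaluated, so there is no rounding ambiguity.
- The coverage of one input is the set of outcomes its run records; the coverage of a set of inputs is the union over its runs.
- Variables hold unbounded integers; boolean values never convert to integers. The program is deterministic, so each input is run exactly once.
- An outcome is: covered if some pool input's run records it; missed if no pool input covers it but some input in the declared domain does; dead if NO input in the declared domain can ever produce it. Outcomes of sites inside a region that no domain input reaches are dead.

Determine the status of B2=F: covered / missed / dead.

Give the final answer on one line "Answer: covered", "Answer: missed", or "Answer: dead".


B2=F is recorded by pool input(s) 4, 6 -> covered
Answer: covered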